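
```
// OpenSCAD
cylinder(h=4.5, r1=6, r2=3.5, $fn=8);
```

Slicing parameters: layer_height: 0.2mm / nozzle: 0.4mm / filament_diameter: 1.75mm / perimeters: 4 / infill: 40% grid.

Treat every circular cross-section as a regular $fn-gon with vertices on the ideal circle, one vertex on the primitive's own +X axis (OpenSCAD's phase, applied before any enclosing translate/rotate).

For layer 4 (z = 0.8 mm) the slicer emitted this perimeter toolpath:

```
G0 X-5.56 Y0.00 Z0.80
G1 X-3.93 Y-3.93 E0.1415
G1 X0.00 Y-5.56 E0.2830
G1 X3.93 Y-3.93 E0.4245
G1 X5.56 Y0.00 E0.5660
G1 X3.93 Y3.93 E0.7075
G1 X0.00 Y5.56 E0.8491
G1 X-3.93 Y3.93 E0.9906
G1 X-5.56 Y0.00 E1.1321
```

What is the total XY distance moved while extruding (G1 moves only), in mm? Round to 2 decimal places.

Sum the Euclidean lengths of each G1 segment: total = 34.04 mm.

34.04 mm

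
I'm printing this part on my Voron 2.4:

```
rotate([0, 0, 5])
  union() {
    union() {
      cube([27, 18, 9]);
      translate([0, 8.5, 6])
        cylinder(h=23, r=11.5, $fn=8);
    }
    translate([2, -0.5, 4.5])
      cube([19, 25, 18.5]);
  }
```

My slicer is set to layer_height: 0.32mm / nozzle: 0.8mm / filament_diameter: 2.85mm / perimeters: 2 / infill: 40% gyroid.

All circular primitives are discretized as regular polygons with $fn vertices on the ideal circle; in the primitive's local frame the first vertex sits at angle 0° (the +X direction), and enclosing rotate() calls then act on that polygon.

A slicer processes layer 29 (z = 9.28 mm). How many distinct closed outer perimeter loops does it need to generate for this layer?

At z = 9.28 mm: the cube is not intersected at this z (z outside [0, 9]); the cylinder at (0, 8.5): section is a regular 8-gon, circumradius r=11.5; Taking the union: only the r=11.5 cylinder at (0, 8.5) is present, so the union is just that shape — 1 connected region; the cube at (2, -0.5) is present — its section is the full 19×25 rectangle; Taking the union: the regions partially overlap (shared area 139.31 mm²), so overlapping operands fuse into one piece — 1 connected region; (whole slice rotated 5° about Z — lengths, areas and connectivity unchanged). The result has 1 disconnected region.

1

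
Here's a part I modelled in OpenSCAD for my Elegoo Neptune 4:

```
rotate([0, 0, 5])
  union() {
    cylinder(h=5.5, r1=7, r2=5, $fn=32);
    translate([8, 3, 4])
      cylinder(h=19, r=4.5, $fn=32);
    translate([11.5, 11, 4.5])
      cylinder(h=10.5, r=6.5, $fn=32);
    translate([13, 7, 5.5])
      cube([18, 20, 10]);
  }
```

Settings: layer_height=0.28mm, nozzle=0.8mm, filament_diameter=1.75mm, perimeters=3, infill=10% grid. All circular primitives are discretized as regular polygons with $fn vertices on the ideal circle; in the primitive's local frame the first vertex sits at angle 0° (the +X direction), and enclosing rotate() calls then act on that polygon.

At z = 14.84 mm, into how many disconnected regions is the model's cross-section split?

1

At z = 14.84 mm: the cone does not reach this height (z outside [0, 5.5]); the cylinder at (8, 3): section is a regular 32-gon, circumradius r=4.5; the cylinder at (11.5, 11): section is a regular 32-gon, circumradius r=6.5; the cube at (13, 7) is present — its section is the full 18×20 rectangle; Merging all regions: the regions partially overlap (shared area 51.37 mm²), so overlapping operands fuse into one piece — 1 connected region; (rotated 5° about Z; rotation is an isometry so areas/perimeters/island counts are preserved). The result has 1 disconnected region.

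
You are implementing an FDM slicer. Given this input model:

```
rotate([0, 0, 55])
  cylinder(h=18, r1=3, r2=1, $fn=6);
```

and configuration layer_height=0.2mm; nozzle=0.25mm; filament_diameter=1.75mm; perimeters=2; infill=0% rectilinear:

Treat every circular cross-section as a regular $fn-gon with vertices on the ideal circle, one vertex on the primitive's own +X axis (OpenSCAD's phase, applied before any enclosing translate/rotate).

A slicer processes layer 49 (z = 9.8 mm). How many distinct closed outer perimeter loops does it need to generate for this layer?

1

At z = 9.8 mm: the cone (r1=3→r2=1) has section circumradius 1.911 here — a regular 6-gon; (rotated 55° about Z; rotation is an isometry so areas/perimeters/island counts are preserved). The result has 1 disconnected region.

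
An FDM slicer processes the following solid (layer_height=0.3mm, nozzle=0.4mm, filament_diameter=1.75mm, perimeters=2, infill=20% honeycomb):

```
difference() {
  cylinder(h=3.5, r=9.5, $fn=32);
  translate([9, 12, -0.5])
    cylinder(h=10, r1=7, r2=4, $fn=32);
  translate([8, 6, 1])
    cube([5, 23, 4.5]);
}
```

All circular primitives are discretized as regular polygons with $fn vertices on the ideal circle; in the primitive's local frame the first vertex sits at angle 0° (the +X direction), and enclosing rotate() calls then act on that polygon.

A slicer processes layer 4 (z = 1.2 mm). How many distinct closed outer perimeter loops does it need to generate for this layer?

At z = 1.2 mm: the cylinder: section is a regular 32-gon, circumradius r=9.5; the cone at (9, 12) (r1=7→r2=4) has section circumradius 6.490 here — a regular 32-gon; the cube at (8, 6) (footprint 5×23) is included at this height; Subtracting the remaining from the first: starting from the r=9.5 cylinder, the cone at (9, 12) partially overlaps it — only the 3.33 mm² overlap (of its 131.48 mm²) is removed, clipping the outline; the 5×23 cube at (8, 6) misses the remaining region (no effect) — 1 connected region. The result has 1 disconnected region.

1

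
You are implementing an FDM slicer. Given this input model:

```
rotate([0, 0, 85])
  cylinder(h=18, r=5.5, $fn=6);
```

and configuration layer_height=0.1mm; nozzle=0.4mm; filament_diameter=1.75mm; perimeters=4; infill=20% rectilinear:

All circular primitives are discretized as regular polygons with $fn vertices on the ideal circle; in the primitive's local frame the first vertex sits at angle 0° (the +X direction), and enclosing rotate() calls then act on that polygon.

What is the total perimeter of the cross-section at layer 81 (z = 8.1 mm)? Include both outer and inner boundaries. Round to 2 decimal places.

33.00 mm

At z = 8.1 mm: the r=5.5 cylinder contributes a regular 6-gon of circumradius 5.5 (perimeter = 2·6·5.500·sin(180°/6) = 33.00 mm); (whole slice rotated 85° about Z — lengths, areas and connectivity unchanged). Overall, the cross-section is a single solid region. Total boundary length (outer) = 33.00 mm.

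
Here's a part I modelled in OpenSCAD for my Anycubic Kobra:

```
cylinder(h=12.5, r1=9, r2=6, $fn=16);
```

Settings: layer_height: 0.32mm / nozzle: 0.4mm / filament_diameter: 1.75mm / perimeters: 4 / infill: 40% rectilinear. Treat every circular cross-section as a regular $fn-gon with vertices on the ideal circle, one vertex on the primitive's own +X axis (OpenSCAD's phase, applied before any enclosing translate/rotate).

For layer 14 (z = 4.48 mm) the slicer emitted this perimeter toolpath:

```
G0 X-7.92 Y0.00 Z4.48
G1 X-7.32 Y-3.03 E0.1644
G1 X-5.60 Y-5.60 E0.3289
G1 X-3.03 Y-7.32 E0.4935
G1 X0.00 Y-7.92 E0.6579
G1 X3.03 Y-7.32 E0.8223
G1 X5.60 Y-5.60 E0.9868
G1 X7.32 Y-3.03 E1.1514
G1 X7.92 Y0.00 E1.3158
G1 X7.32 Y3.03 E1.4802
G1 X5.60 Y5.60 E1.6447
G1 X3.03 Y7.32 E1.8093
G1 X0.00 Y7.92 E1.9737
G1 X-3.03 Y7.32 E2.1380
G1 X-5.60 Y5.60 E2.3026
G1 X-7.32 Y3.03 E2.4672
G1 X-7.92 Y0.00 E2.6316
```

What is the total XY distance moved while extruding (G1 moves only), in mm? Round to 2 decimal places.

49.45 mm

Sum the Euclidean lengths of each G1 segment: total = 49.45 mm.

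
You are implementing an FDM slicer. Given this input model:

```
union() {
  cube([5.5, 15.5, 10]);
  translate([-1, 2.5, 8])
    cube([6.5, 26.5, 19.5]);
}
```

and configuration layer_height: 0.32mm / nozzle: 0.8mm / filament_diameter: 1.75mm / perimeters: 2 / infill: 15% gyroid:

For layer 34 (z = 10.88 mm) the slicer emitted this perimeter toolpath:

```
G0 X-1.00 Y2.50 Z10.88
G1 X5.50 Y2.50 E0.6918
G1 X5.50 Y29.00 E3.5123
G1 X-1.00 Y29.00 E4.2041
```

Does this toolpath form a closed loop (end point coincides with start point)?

Start point (G0): (-1.00, 2.50). End point (last G1): the path does not return to the start — open.

no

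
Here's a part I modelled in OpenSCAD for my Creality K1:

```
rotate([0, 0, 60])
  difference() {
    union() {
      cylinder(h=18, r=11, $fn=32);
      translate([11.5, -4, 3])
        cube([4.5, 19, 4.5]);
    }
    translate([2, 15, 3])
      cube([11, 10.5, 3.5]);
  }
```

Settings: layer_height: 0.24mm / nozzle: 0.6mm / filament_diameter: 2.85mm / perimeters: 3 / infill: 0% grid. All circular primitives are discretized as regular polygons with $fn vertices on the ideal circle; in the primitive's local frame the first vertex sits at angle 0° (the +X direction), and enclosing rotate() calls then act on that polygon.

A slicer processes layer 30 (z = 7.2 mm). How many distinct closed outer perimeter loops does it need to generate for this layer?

At z = 7.2 mm: the r=11 cylinder contributes a regular 32-gon of circumradius 11; the cube at (11.5, -4) (footprint 4.5×19) is included at this height; Merging all regions: the 2 present regions are separate (no shared area or edge), so areas and boundary lengths simply add and each stays a separate island — 2 connected regions; the cube at (2, 15) is not intersected at this z (z outside [3, 6.5]); Taking the first minus the rest: none of the subtracted shapes is present at this height, so the result so far is unchanged — 2 connected regions; (rotated 60° about Z; rotation is an isometry so areas/perimeters/island counts are preserved). The result has 2 disconnected regions.

2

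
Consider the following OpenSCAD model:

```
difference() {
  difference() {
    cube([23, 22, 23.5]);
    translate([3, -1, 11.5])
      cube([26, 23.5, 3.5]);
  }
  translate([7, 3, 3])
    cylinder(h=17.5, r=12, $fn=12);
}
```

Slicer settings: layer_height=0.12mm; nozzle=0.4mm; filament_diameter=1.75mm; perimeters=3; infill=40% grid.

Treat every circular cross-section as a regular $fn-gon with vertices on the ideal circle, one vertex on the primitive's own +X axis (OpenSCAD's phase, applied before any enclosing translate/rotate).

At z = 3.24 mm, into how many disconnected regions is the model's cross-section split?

1

At z = 3.24 mm: the cube (footprint 23×22) is included at this height; the cube at (3, -1) does not reach this height (z outside [11.5, 15]); Taking the first minus the rest: none of the subtracted shapes is present at this height, so the 23×22 cube is unchanged — 1 connected region; the r=12 cylinder at (7, 3) gives a regular 12-gon of circumradius 12 (constant along its height); Taking the first minus the rest: starting from that combined region, the r=12 cylinder at (7, 3) partially overlaps it — only the 240.86 mm² overlap (of its 432.00 mm²) is removed, clipping the outline — 1 connected region. The result has 1 disconnected region.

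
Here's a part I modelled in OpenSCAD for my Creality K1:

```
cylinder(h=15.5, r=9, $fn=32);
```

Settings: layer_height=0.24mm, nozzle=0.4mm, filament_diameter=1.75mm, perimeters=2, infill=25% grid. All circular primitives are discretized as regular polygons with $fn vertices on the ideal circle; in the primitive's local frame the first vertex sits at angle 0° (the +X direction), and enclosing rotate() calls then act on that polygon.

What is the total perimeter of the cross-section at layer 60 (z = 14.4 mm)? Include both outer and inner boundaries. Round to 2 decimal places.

56.46 mm

At z = 14.4 mm: the cylinder: section is a regular 32-gon, circumradius r=9 (perimeter = 2·32·9.000·sin(180°/32) = 56.46 mm). Overall, the cross-section is a single solid region. Total boundary length (outer) = 56.46 mm.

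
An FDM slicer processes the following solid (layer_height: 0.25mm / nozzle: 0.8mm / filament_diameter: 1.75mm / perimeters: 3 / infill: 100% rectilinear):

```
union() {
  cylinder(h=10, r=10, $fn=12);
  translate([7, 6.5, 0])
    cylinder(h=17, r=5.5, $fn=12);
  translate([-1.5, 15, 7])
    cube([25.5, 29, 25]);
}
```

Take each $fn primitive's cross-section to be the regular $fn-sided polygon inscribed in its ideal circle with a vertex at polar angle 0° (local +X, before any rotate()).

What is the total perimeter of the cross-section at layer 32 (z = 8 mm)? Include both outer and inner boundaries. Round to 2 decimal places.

At z = 8 mm: the r=10 cylinder contributes a regular 12-gon of circumradius 10 (perimeter = 2·12·10.000·sin(180°/12) = 62.12 mm); the cylinder at (7, 6.5): section is a regular 12-gon, circumradius r=5.5 (perimeter = 2·12·5.500·sin(180°/12) = 34.16 mm); the 25.5×29 cube at (-1.5, 15) contributes its full rectangle (perimeter 109.00 mm); Combining (union): the regions partially overlap (shared area 42.23 mm²), so the edge portions inside another operand are dropped and the merged outline is re-measured after clipping — boundary = 179.74 mm. Overall, the cross-section has 2 separate islands. Total boundary length (outer) = 179.74 mm.

179.74 mm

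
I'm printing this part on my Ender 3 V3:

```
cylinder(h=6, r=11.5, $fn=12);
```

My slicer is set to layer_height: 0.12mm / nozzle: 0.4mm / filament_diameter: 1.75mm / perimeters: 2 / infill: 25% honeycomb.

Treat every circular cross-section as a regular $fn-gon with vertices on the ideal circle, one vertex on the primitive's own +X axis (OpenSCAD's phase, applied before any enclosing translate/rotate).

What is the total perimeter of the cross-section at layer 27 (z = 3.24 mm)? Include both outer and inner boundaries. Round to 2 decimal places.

71.43 mm

At z = 3.24 mm: the cylinder: section is a regular 12-gon, circumradius r=11.5 (perimeter = 2·12·11.500·sin(180°/12) = 71.43 mm). Overall, the cross-section is a single solid region. Total boundary length (outer) = 71.43 mm.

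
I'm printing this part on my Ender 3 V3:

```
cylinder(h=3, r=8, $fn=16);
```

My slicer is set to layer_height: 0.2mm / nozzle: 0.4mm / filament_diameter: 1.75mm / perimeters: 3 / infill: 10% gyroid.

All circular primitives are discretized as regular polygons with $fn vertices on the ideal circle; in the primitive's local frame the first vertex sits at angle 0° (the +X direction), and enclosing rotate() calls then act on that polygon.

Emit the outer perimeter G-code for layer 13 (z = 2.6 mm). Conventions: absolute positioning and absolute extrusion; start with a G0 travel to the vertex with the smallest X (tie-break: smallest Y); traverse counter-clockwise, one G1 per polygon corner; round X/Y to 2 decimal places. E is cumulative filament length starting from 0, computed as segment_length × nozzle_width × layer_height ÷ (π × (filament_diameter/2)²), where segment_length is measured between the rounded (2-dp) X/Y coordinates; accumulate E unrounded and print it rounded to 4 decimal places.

At z = 2.6 mm: the r=8 cylinder contributes a regular 16-gon of circumradius 8. The outline is a single polygon with 16 vertices. Extrusion per mm of travel: 0.4 × 0.2 / (π × 0.875²) = 0.033260. Accumulating E over each segment gives final E = 1.6612.

G0 X-8.00 Y0.00 Z2.60
G1 X-7.39 Y-3.06 E0.1038
G1 X-5.66 Y-5.66 E0.2076
G1 X-3.06 Y-7.39 E0.3115
G1 X0.00 Y-8.00 E0.4153
G1 X3.06 Y-7.39 E0.5191
G1 X5.66 Y-5.66 E0.6229
G1 X7.39 Y-3.06 E0.7268
G1 X8.00 Y0.00 E0.8306
G1 X7.39 Y3.06 E0.9344
G1 X5.66 Y5.66 E1.0382
G1 X3.06 Y7.39 E1.1421
G1 X0.00 Y8.00 E1.2459
G1 X-3.06 Y7.39 E1.3497
G1 X-5.66 Y5.66 E1.4535
G1 X-7.39 Y3.06 E1.5574
G1 X-8.00 Y0.00 E1.6612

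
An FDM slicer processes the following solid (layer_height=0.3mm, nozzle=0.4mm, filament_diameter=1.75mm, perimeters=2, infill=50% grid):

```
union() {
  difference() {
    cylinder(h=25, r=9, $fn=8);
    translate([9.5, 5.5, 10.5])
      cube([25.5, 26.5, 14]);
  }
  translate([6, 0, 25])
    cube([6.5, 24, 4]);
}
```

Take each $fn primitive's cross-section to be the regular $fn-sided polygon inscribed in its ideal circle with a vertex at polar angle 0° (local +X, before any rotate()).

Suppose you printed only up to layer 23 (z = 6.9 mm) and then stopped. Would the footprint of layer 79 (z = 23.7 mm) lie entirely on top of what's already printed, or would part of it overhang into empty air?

Compare the two slices. At z = 6.9: the r=9 cylinder gives a regular 8-gon of circumradius 9 (constant along its height) (area = (8/2)·9.000²·sin(360°/8) = 229.10 mm²); the cube at (9.5, 5.5) does not reach this height (z outside [10.5, 24.5]); After the difference (first − rest): none of the subtracted shapes is present at this height, so the r=9 cylinder is unchanged — area = 229.10 mm²; the cube at (6, 0) does not reach this height (z outside [25, 29]); Combining (union): only that combined region is present, so the union is just that shape — area = 229.10 mm². At z = 23.7: the r=9 cylinder gives a regular 8-gon of circumradius 9 (constant along its height) (area = (8/2)·9.000²·sin(360°/8) = 229.10 mm²); the cube at (9.5, 5.5) is present — its section is the full 25.5×26.5 rectangle (area 675.75 mm²); Taking the first minus the rest: starting from the r=9 cylinder (229.10 mm²), the 25.5×26.5 cube at (9.5, 5.5) misses the remaining region (no effect) — area = 229.10 mm²; the cube at (6, 0) is absent (z outside [25, 29]); Merging all regions: only the result so far is present, so the union is just that shape — area = 229.10 mm². Checking containment: the cross-section at z = 23.7 is a subset of the cross-section at z = 6.9.

entirely on top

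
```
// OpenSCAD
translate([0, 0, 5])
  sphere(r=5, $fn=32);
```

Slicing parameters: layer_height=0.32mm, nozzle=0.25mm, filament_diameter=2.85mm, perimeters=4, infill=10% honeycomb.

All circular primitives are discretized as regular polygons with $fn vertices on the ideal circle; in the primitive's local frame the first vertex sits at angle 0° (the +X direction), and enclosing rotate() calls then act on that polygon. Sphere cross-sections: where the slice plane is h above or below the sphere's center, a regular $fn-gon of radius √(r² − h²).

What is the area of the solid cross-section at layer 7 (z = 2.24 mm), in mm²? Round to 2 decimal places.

At z = 2.24 mm: the sphere: section is a regular 32-gon, circumradius = √(r²−h²) = √(5²−2.76²) = 4.169 (area = (32/2)·4.169²·sin(360°/32) = 54.26 mm²). Overall, the cross-section is a single solid region. Net area = 54.26 mm².

54.26 mm²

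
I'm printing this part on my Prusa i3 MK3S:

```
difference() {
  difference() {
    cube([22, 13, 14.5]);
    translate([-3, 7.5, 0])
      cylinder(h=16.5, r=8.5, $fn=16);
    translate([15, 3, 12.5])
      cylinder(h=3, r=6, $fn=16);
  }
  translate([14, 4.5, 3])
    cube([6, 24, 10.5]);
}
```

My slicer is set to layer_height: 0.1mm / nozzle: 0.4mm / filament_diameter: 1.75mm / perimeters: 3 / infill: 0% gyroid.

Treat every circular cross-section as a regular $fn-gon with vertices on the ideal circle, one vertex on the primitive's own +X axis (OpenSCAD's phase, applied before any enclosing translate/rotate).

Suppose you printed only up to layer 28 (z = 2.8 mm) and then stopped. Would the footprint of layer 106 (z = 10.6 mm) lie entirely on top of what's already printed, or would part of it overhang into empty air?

Compare the two slices. At z = 2.8: the 22×13 cube contributes its full rectangle (area 286.00 mm²); the r=8.5 cylinder at (-3, 7.5) gives a regular 16-gon of circumradius 8.5 (constant along its height) (area = (16/2)·8.500²·sin(360°/16) = 221.19 mm²); the cylinder at (15, 3) is not intersected at this z (z outside [12.5, 15.5]); Taking the first minus the rest: starting from the 22×13 cube (286.00 mm²), the r=8.5 cylinder at (-3, 7.5) partially overlaps it — only the 56.56 mm² overlap (of its 221.19 mm²) is removed, clipping the outline — area = 229.44 mm²; the cube at (14, 4.5) does not reach this height (z outside [3, 13.5]); After the difference (first − rest): none of the subtracted shapes is present at this height, so the result so far is unchanged — area = 229.44 mm². At z = 10.6: the 22×13 cube contributes its full rectangle (area 286.00 mm²); the r=8.5 cylinder at (-3, 7.5) contributes a regular 16-gon of circumradius 8.5 (area = (16/2)·8.500²·sin(360°/16) = 221.19 mm²); the cylinder at (15, 3) is absent (z outside [12.5, 15.5]); Subtracting the remaining from the first: starting from the 22×13 cube (286.00 mm²), the r=8.5 cylinder at (-3, 7.5) partially overlaps it — only the 56.56 mm² overlap (of its 221.19 mm²) is removed, clipping the outline — area = 229.44 mm²; the cube at (14, 4.5) (footprint 6×24) is included at this height (area 144.00 mm²); After the difference (first − rest): starting from the result so far (229.44 mm²), the 6×24 cube at (14, 4.5) partially overlaps it — only the 51.00 mm² overlap (of its 144.00 mm²) is removed, clipping the outline — area = 178.44 mm². Checking containment: the cross-section at z = 10.6 is a subset of the cross-section at z = 2.8.

entirely on top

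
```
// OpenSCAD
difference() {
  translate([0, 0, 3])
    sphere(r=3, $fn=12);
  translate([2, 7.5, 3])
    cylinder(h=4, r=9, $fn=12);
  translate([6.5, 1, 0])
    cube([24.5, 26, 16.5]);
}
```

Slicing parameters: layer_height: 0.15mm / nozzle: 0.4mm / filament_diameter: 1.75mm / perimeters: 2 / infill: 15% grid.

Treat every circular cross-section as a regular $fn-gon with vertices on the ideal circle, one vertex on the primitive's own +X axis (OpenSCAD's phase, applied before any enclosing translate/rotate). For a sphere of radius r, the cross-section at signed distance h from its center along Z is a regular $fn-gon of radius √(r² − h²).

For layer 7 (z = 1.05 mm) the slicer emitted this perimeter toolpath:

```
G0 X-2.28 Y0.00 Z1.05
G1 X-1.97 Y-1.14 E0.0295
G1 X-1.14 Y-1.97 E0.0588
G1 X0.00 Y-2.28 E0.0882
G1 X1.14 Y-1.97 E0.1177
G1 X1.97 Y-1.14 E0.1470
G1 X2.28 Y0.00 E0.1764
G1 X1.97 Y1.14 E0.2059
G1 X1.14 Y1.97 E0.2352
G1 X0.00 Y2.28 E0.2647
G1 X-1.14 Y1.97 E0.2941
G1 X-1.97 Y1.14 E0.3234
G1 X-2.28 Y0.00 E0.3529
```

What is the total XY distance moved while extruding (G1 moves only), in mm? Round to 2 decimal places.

14.15 mm

Sum the Euclidean lengths of each G1 segment: total = 14.15 mm.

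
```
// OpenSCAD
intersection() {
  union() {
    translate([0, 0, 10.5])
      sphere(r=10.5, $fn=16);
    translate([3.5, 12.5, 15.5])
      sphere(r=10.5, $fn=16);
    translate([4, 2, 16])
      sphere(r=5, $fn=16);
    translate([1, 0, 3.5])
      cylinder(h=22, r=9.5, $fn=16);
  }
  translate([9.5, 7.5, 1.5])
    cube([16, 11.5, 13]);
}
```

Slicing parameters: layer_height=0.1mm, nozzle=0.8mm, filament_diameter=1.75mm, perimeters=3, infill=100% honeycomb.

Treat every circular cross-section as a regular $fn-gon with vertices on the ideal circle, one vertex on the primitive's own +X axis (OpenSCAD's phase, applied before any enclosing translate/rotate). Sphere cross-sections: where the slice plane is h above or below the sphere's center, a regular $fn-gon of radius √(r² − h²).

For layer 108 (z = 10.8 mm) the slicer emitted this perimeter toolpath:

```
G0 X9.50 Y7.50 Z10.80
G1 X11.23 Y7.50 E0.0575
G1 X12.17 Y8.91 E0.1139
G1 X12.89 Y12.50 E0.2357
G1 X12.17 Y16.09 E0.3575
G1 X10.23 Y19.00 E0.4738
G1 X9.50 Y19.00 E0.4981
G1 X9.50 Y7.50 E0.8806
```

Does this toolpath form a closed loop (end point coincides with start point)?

yes

Start point (G0): (9.50, 7.50). End point (last G1): the path returns to the start — closed.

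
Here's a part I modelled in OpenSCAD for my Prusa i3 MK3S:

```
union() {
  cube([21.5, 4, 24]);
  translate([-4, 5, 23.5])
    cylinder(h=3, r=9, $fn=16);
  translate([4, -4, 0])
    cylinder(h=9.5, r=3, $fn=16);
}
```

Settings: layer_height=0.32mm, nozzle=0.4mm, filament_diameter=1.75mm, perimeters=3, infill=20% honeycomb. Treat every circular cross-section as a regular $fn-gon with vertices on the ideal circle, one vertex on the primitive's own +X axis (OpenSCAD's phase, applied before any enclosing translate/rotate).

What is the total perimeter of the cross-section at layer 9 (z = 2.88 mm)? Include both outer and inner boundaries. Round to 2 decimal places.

At z = 2.88 mm: the cube (footprint 21.5×4) is included at this height (perimeter 51.00 mm); the cylinder at (-4, 5) is not intersected at this z (z outside [23.5, 26.5]); the cylinder at (4, -4): section is a regular 16-gon, circumradius r=3 (perimeter = 2·16·3.000·sin(180°/16) = 18.73 mm); Taking the union: the 2 present regions are separate (no shared area or edge), so areas and boundary lengths simply add and each stays a separate island — boundary = 69.73 mm. Overall, the cross-section has 2 separate islands. Total boundary length (outer) = 69.73 mm.

69.73 mm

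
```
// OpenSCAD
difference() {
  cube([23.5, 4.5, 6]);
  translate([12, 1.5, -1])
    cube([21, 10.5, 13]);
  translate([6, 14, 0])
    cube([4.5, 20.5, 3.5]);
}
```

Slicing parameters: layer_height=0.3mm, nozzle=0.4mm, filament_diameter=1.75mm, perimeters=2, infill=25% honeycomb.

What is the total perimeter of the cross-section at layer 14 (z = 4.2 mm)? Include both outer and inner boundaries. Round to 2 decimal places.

56.00 mm

At z = 4.2 mm: the cube (footprint 23.5×4.5) is included at this height (perimeter 56.00 mm); the 21×10.5 cube at (12, 1.5) contributes its full rectangle (perimeter 63.00 mm); the cube at (6, 14) is not intersected at this z (z outside [0, 3.5]); Subtracting the remaining from the first: starting from the 23.5×4.5 cube, the 21×10.5 cube at (12, 1.5) partially overlaps it — only the 34.50 mm² overlap (of its 220.50 mm²) is removed, clipping the outline — boundary = 56.00 mm. Overall, the cross-section is a single solid region. Total boundary length (outer) = 56.00 mm.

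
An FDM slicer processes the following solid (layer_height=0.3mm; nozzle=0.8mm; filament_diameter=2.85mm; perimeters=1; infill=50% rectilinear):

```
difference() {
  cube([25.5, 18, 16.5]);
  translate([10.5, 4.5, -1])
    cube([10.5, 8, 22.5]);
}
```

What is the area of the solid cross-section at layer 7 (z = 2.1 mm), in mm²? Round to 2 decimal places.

375.00 mm²

At z = 2.1 mm: the 25.5×18 cube contributes its full rectangle (area 459.00 mm²); the cube at (10.5, 4.5) (footprint 10.5×8) is included at this height (area 84.00 mm²); After the difference (first − rest): starting from the 25.5×18 cube (459.00 mm²), the 10.5×8 cube at (10.5, 4.5) lies wholly inside it (removes its full 84.00 mm² and its 37.00 mm outline becomes a hole wall) — area = 375.00 mm². Overall, the cross-section is one region with 1 hole. Net area = 375.00 mm².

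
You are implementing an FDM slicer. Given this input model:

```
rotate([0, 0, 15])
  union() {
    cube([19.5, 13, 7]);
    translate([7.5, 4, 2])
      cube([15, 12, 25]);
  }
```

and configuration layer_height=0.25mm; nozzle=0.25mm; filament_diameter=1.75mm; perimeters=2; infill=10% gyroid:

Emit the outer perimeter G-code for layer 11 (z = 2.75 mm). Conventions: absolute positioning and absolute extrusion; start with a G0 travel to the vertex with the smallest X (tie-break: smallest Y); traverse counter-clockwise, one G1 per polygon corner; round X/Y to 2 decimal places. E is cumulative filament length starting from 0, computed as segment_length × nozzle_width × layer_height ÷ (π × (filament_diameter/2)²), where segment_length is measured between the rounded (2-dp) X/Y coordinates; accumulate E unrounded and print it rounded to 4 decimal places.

At z = 2.75 mm: the 19.5×13 cube contributes its full rectangle; the 15×12 cube at (7.5, 4) contributes its full rectangle; Taking the union: the regions partially overlap (shared area 108.00 mm²), so overlapping operands fuse into one piece — 1 connected region; (rotated 15° about Z; rotation is an isometry so areas/perimeters/island counts are preserved). The outline is a single polygon with 8 vertices. Extrusion per mm of travel: 0.25 × 0.25 / (π × 0.875²) = 0.025984. Accumulating E over each segment gives final E = 2.0010.

G0 X-3.36 Y12.56 Z2.75
G1 X0.00 Y0.00 E0.3378
G1 X18.84 Y5.05 E0.8447
G1 X17.80 Y8.91 E0.9485
G1 X20.70 Y9.69 E1.0266
G1 X17.59 Y21.28 E1.3384
G1 X3.10 Y17.40 E1.7282
G1 X3.88 Y14.50 E1.8062
G1 X-3.36 Y12.56 E2.0010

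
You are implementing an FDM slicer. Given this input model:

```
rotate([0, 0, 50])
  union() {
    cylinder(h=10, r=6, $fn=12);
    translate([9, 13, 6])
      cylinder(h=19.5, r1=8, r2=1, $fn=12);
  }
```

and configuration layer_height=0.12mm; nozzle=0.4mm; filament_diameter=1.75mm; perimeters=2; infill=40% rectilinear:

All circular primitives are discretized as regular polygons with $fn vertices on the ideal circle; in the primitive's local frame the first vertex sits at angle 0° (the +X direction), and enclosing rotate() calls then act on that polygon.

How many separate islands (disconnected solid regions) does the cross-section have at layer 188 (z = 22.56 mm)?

At z = 22.56 mm: the cylinder does not reach this height (z outside [0, 10]); the cone at (9, 13) (r1=8→r2=1) has section circumradius 2.055 here — a regular 12-gon; Merging all regions: only the cone at (9, 13) is present, so the union is just that shape — 1 connected region; (whole slice rotated 50° about Z — lengths, areas and connectivity unchanged). Overall, the cross-section is a single solid region. Island count = 1.

1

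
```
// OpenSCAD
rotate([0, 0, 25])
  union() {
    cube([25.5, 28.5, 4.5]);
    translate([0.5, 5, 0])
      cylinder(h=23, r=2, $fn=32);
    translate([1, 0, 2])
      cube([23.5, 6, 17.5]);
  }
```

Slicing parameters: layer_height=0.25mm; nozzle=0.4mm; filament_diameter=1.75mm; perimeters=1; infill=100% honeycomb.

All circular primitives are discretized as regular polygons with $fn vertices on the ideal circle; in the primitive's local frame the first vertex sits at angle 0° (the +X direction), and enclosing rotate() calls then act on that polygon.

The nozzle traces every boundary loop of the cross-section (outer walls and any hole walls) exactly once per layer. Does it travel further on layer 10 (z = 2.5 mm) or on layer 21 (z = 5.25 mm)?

Layer 10 (z = 2.5): the 25.5×28.5 cube contributes its full rectangle (perimeter 108.00 mm); the r=2 cylinder at (0.5, 5) gives a regular 32-gon of circumradius 2 (constant along its height) (perimeter = 2·32·2.000·sin(180°/32) = 12.55 mm); the 23.5×6 cube at (1, 0) contributes its full rectangle (perimeter 59.00 mm); Merging all regions: the regions partially overlap (shared area 149.22 mm²), so the edge portions inside another operand are dropped and the merged outline is re-measured after clipping — boundary = 109.40 mm; (whole slice rotated 25° about Z — lengths, areas and connectivity unchanged). So its perimeter = 109.40 mm. Layer 21 (z = 5.25): the cube is not intersected at this z (z outside [0, 4.5]); the r=2 cylinder at (0.5, 5) contributes a regular 32-gon of circumradius 2 (perimeter = 2·32·2.000·sin(180°/32) = 12.55 mm); the 23.5×6 cube at (1, 0) contributes its full rectangle (perimeter 59.00 mm); Merging all regions: the regions partially overlap (shared area 3.54 mm²), so the edge portions inside another operand are dropped and the merged outline is re-measured after clipping — boundary = 63.72 mm; (rotated 25° about Z; rotation is an isometry so areas/perimeters/island counts are preserved). So its perimeter = 63.72 mm. Layer 10 is larger (109.40 vs 63.72 mm).

layer 10 (z = 2.5 mm)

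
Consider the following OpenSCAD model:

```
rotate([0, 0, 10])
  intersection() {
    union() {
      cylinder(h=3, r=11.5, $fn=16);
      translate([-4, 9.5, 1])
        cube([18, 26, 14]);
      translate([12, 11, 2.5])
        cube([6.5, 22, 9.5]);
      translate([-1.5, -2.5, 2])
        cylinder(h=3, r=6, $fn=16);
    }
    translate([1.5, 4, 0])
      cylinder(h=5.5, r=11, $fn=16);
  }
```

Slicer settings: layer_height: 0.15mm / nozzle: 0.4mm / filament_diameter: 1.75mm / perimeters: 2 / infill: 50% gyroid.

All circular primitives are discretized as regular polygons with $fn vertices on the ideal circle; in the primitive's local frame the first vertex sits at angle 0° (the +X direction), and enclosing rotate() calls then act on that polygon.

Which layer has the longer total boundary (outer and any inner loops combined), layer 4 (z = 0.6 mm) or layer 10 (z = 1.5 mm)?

Layer 4 (z = 0.6): the cylinder: section is a regular 16-gon, circumradius r=11.5 (perimeter = 2·16·11.500·sin(180°/16) = 71.79 mm); the cube at (-4, 9.5) does not reach this height (z outside [1, 15]); the cube at (12, 11) is absent (z outside [2.5, 12]); the cylinder at (-1.5, -2.5) does not reach this height (z outside [2, 5]); Merging all regions: only the r=11.5 cylinder is present, so the union is just that shape — boundary = 71.79 mm; the cylinder at (1.5, 4): section is a regular 16-gon, circumradius r=11 (perimeter = 2·16·11.000·sin(180°/16) = 68.67 mm); Taking the intersection: the r=11 cylinder at (1.5, 4) partially overlaps the result so far; clipping to the common part keeps 292.73 mm² — boundary = 61.53 mm; (whole slice rotated 10° about Z — lengths, areas and connectivity unchanged). So its perimeter = 61.53 mm. Layer 10 (z = 1.5): the r=11.5 cylinder contributes a regular 16-gon of circumradius 11.5 (perimeter = 2·16·11.500·sin(180°/16) = 71.79 mm); the cube at (-4, 9.5) (footprint 18×26) is included at this height (perimeter 88.00 mm); the cube at (12, 11) is absent (z outside [2.5, 12]); the cylinder at (-1.5, -2.5) is not intersected at this z (z outside [2, 5]); Merging all regions: the regions partially overlap (shared area 14.23 mm²), so the edge portions inside another operand are dropped and the merged outline is re-measured after clipping — boundary = 137.92 mm; the r=11 cylinder at (1.5, 4) gives a regular 16-gon of circumradius 11 (constant along its height) (perimeter = 2·16·11.000·sin(180°/16) = 68.67 mm); Taking the intersection: the r=11 cylinder at (1.5, 4) partially overlaps that combined region; clipping to the common part keeps 340.85 mm² — boundary = 75.42 mm; (rotated 10° about Z; rotation is an isometry so areas/perimeters/island counts are preserved). So its perimeter = 75.42 mm. Layer 10 is larger (75.42 vs 61.53 mm).

layer 10 (z = 1.5 mm)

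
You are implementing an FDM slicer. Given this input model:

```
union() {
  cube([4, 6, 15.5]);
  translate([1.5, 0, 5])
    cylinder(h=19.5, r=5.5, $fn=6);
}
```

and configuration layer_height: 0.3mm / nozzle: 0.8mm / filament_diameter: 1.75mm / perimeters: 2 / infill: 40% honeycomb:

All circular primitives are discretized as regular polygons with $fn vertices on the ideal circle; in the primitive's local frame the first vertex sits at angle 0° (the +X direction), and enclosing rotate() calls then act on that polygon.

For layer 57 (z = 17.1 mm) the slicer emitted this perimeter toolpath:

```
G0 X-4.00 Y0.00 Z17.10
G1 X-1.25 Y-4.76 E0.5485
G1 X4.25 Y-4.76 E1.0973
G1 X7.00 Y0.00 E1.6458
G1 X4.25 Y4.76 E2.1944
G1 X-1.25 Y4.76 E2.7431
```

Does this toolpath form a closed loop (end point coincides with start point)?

Start point (G0): (-4.00, 0.00). End point (last G1): the path does not return to the start — open.

no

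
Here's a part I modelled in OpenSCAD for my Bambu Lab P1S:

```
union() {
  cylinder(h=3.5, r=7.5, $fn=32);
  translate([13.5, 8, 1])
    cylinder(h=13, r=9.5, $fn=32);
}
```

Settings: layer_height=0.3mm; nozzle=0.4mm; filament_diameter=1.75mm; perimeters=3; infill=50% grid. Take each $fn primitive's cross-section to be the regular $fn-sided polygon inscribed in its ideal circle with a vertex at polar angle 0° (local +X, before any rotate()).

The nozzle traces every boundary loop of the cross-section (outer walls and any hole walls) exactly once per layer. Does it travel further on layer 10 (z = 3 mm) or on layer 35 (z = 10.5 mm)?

layer 10 (z = 3 mm)

Layer 10 (z = 3): the r=7.5 cylinder gives a regular 32-gon of circumradius 7.5 (constant along its height) (perimeter = 2·32·7.500·sin(180°/32) = 47.05 mm); the r=9.5 cylinder at (13.5, 8) gives a regular 32-gon of circumradius 9.5 (constant along its height) (perimeter = 2·32·9.500·sin(180°/32) = 59.59 mm); Merging all regions: the regions partially overlap (shared area 5.34 mm²), so the edge portions inside another operand are dropped and the merged outline is re-measured after clipping — boundary = 93.56 mm. So its perimeter = 93.56 mm. Layer 35 (z = 10.5): the cylinder is absent (z outside [0, 3.5]); the r=9.5 cylinder at (13.5, 8) contributes a regular 32-gon of circumradius 9.5 (perimeter = 2·32·9.500·sin(180°/32) = 59.59 mm); Combining (union): only the r=9.5 cylinder at (13.5, 8) is present, so the union is just that shape — boundary = 59.59 mm. So its perimeter = 59.59 mm. Layer 10 is larger (93.56 vs 59.59 mm).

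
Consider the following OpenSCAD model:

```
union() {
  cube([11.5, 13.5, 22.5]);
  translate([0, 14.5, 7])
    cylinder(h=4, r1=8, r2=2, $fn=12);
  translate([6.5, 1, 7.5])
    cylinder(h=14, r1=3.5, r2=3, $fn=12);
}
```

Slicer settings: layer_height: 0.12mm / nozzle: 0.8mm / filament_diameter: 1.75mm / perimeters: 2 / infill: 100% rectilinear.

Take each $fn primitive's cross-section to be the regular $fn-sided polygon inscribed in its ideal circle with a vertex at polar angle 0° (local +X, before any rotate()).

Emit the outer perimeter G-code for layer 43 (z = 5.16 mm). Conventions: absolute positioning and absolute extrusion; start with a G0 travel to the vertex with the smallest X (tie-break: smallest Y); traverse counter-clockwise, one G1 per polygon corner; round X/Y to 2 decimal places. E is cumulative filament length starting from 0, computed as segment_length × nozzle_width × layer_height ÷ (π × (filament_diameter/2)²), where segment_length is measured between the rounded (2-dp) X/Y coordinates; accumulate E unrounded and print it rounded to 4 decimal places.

At z = 5.16 mm: the cube (footprint 11.5×13.5) is included at this height; the cone at (0, 14.5) is not intersected at this z (z outside [7, 11]); the cone at (6.5, 1) is absent (z outside [7.5, 21.5]); Combining (union): only the 11.5×13.5 cube is present, so the union is just that shape — 1 connected region. The outline is a single polygon with 4 vertices. Extrusion per mm of travel: 0.8 × 0.12 / (π × 0.875²) = 0.039912. Accumulating E over each segment gives final E = 1.9956.

G0 X0.00 Y0.00 Z5.16
G1 X11.50 Y0.00 E0.4590
G1 X11.50 Y13.50 E0.9978
G1 X0.00 Y13.50 E1.4568
G1 X0.00 Y0.00 E1.9956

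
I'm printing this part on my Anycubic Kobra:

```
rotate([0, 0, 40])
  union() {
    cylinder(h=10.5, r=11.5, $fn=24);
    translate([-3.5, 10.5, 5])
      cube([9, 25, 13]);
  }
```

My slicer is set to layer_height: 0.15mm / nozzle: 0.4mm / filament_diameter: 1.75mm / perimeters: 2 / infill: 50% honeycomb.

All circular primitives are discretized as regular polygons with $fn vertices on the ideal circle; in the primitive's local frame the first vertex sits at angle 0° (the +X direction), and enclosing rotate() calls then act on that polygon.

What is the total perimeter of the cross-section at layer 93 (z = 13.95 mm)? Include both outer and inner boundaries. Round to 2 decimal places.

68.00 mm

At z = 13.95 mm: the cylinder is absent (z outside [0, 10.5]); the cube at (-3.5, 10.5) (footprint 9×25) is included at this height (perimeter 68.00 mm); Taking the union: only the 9×25 cube at (-3.5, 10.5) is present, so the union is just that shape — boundary = 68.00 mm; (rotated 40° about Z; rotation is an isometry so areas/perimeters/island counts are preserved). Overall, the cross-section is a single solid region. Total boundary length (outer) = 68.00 mm.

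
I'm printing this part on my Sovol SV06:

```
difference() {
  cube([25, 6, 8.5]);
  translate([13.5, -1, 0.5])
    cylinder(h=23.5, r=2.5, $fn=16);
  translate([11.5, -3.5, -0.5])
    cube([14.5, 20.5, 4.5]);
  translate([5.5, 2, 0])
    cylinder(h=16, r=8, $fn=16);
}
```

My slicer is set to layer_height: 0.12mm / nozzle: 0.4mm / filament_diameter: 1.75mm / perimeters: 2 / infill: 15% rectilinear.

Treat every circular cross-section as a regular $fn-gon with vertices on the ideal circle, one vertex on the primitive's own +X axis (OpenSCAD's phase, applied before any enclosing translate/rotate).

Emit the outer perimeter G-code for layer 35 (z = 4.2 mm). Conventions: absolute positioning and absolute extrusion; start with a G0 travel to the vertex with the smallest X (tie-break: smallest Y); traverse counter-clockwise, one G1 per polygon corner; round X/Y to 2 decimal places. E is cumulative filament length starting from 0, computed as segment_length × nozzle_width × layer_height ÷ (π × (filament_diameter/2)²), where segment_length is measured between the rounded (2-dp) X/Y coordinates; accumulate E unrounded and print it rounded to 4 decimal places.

G0 X12.26 Y6.00 Z4.20
G1 X12.89 Y5.06 E0.0226
G1 X13.50 Y2.00 E0.0848
G1 X13.40 Y1.48 E0.0954
G1 X13.50 Y1.50 E0.0975
G1 X14.46 Y1.31 E0.1170
G1 X15.27 Y0.77 E0.1364
G1 X15.78 Y0.00 E0.1548
G1 X25.00 Y0.00 E0.3388
G1 X25.00 Y6.00 E0.4586
G1 X12.26 Y6.00 E0.7128

At z = 4.2 mm: the 25×6 cube contributes its full rectangle; the r=2.5 cylinder at (13.5, -1) contributes a regular 16-gon of circumradius 2.5; the cube at (11.5, -3.5) does not reach this height (z outside [-0.5, 4]); the r=8 cylinder at (5.5, 2) gives a regular 16-gon of circumradius 8 (constant along its height); After the difference (first − rest): starting from the 25×6 cube, the r=2.5 cylinder at (13.5, -1) partially overlaps it — only the 4.77 mm² overlap (of its 19.13 mm²) is removed, clipping the outline; the r=8 cylinder at (5.5, 2) partially overlaps it — only the 76.79 mm² overlap (of its 195.93 mm²) is removed, clipping the outline — 1 connected region. The outline is a single polygon with 10 vertices. Extrusion per mm of travel: 0.4 × 0.12 / (π × 0.875²) = 0.019956. Accumulating E over each segment gives final E = 0.7128.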